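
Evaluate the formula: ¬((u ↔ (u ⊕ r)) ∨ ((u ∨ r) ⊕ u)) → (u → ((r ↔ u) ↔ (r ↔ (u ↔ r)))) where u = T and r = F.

u ⊕ r = T ⊕ F = T
u ↔ (u ⊕ r) = T ↔ T = T
u ∨ r = T ∨ F = T
(u ∨ r) ⊕ u = T ⊕ T = F
(u ↔ (u ⊕ r)) ∨ ((u ∨ r) ⊕ u) = T ∨ F = T
¬((u ↔ (u ⊕ r)) ∨ ((u ∨ r) ⊕ u)) = ¬T = F
r ↔ u = F ↔ T = F
u ↔ r = T ↔ F = F
r ↔ (u ↔ r) = F ↔ F = T
(r ↔ u) ↔ (r ↔ (u ↔ r)) = F ↔ T = F
u → ((r ↔ u) ↔ (r ↔ (u ↔ r))) = T → F = F
¬((u ↔ (u ⊕ r)) ∨ ((u ∨ r) ⊕ u)) → (u → ((r ↔ u) ↔ (r ↔ (u ↔ r)))) = F → F = T

T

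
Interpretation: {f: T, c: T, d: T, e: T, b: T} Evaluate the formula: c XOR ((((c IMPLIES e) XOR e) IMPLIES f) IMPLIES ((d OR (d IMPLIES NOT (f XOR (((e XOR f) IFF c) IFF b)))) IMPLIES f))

c IMPLIES e = T IMPLIES T = T
(c IMPLIES e) XOR e = T XOR T = F
((c IMPLIES e) XOR e) IMPLIES f = F IMPLIES T = T
e XOR f = T XOR T = F
(e XOR f) IFF c = F IFF T = F
((e XOR f) IFF c) IFF b = F IFF T = F
f XOR (((e XOR f) IFF c) IFF b) = T XOR F = T
NOT (f XOR (((e XOR f) IFF c) IFF b)) = NOT T = F
d IMPLIES NOT (f XOR (((e XOR f) IFF c) IFF b)) = T IMPLIES F = F
d OR (d IMPLIES NOT (f XOR (((e XOR f) IFF c) IFF b))) = T OR F = T
(d OR (d IMPLIES NOT (f XOR (((e XOR f) IFF c) IFF b)))) IMPLIES f = T IMPLIES T = T
(((c IMPLIES e) XOR e) IMPLIES f) IMPLIES ((d OR (d IMPLIES NOT (f XOR (((e XOR f) IFF c) IFF b)))) IMPLIES f) = T IMPLIES T = T
c XOR ((((c IMPLIES e) XOR e) IMPLIES f) IMPLIES ((d OR (d IMPLIES NOT (f XOR (((e XOR f) IFF c) IFF b)))) IMPLIES f)) = T XOR T = F

F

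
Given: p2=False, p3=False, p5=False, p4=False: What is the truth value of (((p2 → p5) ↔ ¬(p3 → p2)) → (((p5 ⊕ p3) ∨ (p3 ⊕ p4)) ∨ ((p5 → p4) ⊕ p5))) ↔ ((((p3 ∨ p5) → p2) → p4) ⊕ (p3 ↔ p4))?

Substituting p2=False, p3=False, p5=False, p4=False:
p2 → p5 = False → False = True
p3 → p2 = False → False = True
¬(p3 → p2) = ¬True = False
(p2 → p5) ↔ ¬(p3 → p2) = True ↔ False = False
p5 ⊕ p3 = False ⊕ False = False
p3 ⊕ p4 = False ⊕ False = False
(p5 ⊕ p3) ∨ (p3 ⊕ p4) = False ∨ False = False
p5 → p4 = False → False = True
(p5 → p4) ⊕ p5 = True ⊕ False = True
((p5 ⊕ p3) ∨ (p3 ⊕ p4)) ∨ ((p5 → p4) ⊕ p5) = False ∨ True = True
((p2 → p5) ↔ ¬(p3 → p2)) → (((p5 ⊕ p3) ∨ (p3 ⊕ p4)) ∨ ((p5 → p4) ⊕ p5)) = False → True = True
p3 ∨ p5 = False ∨ False = False
(p3 ∨ p5) → p2 = False → False = True
((p3 ∨ p5) → p2) → p4 = True → False = False
p3 ↔ p4 = False ↔ False = True
(((p3 ∨ p5) → p2) → p4) ⊕ (p3 ↔ p4) = False ⊕ True = True
(((p2 → p5) ↔ ¬(p3 → p2)) → (((p5 ⊕ p3) ∨ (p3 ⊕ p4)) ∨ ((p5 → p4) ⊕ p5))) ↔ ((((p3 ∨ p5) → p2) → p4) ⊕ (p3 ↔ p4)) = True ↔ True = True

True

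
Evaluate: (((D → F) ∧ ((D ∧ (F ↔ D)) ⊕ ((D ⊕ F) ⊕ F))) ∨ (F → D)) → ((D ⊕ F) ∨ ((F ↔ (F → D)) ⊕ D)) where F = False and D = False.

False

D → F = False → False = True
F ↔ D = False ↔ False = True
D ∧ (F ↔ D) = False ∧ True = False
D ⊕ F = False ⊕ False = False
(D ⊕ F) ⊕ F = False ⊕ False = False
(D ∧ (F ↔ D)) ⊕ ((D ⊕ F) ⊕ F) = False ⊕ False = False
(D → F) ∧ ((D ∧ (F ↔ D)) ⊕ ((D ⊕ F) ⊕ F)) = True ∧ False = False
F → D = False → False = True
((D → F) ∧ ((D ∧ (F ↔ D)) ⊕ ((D ⊕ F) ⊕ F))) ∨ (F → D) = False ∨ True = True
D ⊕ F = False ⊕ False = False
F → D = False → False = True
F ↔ (F → D) = False ↔ True = False
(F ↔ (F → D)) ⊕ D = False ⊕ False = False
(D ⊕ F) ∨ ((F ↔ (F → D)) ⊕ D) = False ∨ False = False
(((D → F) ∧ ((D ∧ (F ↔ D)) ⊕ ((D ⊕ F) ⊕ F))) ∨ (F → D)) → ((D ⊕ F) ∨ ((F ↔ (F → D)) ⊕ D)) = True → False = False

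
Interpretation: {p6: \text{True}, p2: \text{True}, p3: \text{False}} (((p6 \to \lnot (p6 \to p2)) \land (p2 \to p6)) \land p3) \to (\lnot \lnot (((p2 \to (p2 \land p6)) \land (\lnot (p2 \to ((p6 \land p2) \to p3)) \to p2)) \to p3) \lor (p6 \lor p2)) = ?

\text{True}

p6 \to p2 = \text{True} \to \text{True} = \text{True}
\lnot (p6 \to p2) = \lnot \text{True} = \text{False}
p6 \to \lnot (p6 \to p2) = \text{True} \to \text{False} = \text{False}
p2 \to p6 = \text{True} \to \text{True} = \text{True}
(p6 \to \lnot (p6 \to p2)) \land (p2 \to p6) = \text{False} \land \text{True} = \text{False}
((p6 \to \lnot (p6 \to p2)) \land (p2 \to p6)) \land p3 = \text{False} \land \text{False} = \text{False}
p2 \land p6 = \text{True} \land \text{True} = \text{True}
p2 \to (p2 \land p6) = \text{True} \to \text{True} = \text{True}
p6 \land p2 = \text{True} \land \text{True} = \text{True}
(p6 \land p2) \to p3 = \text{True} \to \text{False} = \text{False}
p2 \to ((p6 \land p2) \to p3) = \text{True} \to \text{False} = \text{False}
\lnot (p2 \to ((p6 \land p2) \to p3)) = \lnot \text{False} = \text{True}
\lnot (p2 \to ((p6 \land p2) \to p3)) \to p2 = \text{True} \to \text{True} = \text{True}
(p2 \to (p2 \land p6)) \land (\lnot (p2 \to ((p6 \land p2) \to p3)) \to p2) = \text{True} \land \text{True} = \text{True}
((p2 \to (p2 \land p6)) \land (\lnot (p2 \to ((p6 \land p2) \to p3)) \to p2)) \to p3 = \text{True} \to \text{False} = \text{False}
\lnot (((p2 \to (p2 \land p6)) \land (\lnot (p2 \to ((p6 \land p2) \to p3)) \to p2)) \to p3) = \lnot \text{False} = \text{True}
\lnot \lnot (((p2 \to (p2 \land p6)) \land (\lnot (p2 \to ((p6 \land p2) \to p3)) \to p2)) \to p3) = \lnot \text{True} = \text{False}
p6 \lor p2 = \text{True} \lor \text{True} = \text{True}
\lnot \lnot (((p2 \to (p2 \land p6)) \land (\lnot (p2 \to ((p6 \land p2) \to p3)) \to p2)) \to p3) \lor (p6 \lor p2) = \text{False} \lor \text{True} = \text{True}
(((p6 \to \lnot (p6 \to p2)) \land (p2 \to p6)) \land p3) \to (\lnot \lnot (((p2 \to (p2 \land p6)) \land (\lnot (p2 \to ((p6 \land p2) \to p3)) \to p2)) \to p3) \lor (p6 \lor p2)) = \text{False} \to \text{True} = \text{True}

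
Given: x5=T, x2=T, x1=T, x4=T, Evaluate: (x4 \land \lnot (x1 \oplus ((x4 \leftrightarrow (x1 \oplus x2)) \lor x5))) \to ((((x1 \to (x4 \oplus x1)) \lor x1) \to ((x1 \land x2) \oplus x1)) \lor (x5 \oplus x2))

F

x1 \oplus x2 = T \oplus T = F
x4 \leftrightarrow (x1 \oplus x2) = T \leftrightarrow F = F
(x4 \leftrightarrow (x1 \oplus x2)) \lor x5 = F \lor T = T
x1 \oplus ((x4 \leftrightarrow (x1 \oplus x2)) \lor x5) = T \oplus T = F
\lnot (x1 \oplus ((x4 \leftrightarrow (x1 \oplus x2)) \lor x5)) = \lnot F = T
x4 \land \lnot (x1 \oplus ((x4 \leftrightarrow (x1 \oplus x2)) \lor x5)) = T \land T = T
x4 \oplus x1 = T \oplus T = F
x1 \to (x4 \oplus x1) = T \to F = F
(x1 \to (x4 \oplus x1)) \lor x1 = F \lor T = T
x1 \land x2 = T \land T = T
(x1 \land x2) \oplus x1 = T \oplus T = F
((x1 \to (x4 \oplus x1)) \lor x1) \to ((x1 \land x2) \oplus x1) = T \to F = F
x5 \oplus x2 = T \oplus T = F
(((x1 \to (x4 \oplus x1)) \lor x1) \to ((x1 \land x2) \oplus x1)) \lor (x5 \oplus x2) = F \lor F = F
(x4 \land \lnot (x1 \oplus ((x4 \leftrightarrow (x1 \oplus x2)) \lor x5))) \to ((((x1 \to (x4 \oplus x1)) \lor x1) \to ((x1 \land x2) \oplus x1)) \lor (x5 \oplus x2)) = T \to F = F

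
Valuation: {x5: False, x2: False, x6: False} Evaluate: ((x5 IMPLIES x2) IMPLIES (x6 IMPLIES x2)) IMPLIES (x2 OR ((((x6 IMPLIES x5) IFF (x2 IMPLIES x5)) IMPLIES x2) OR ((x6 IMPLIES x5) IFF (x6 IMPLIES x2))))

True

x5 IMPLIES x2 = False IMPLIES False = True
x6 IMPLIES x2 = False IMPLIES False = True
(x5 IMPLIES x2) IMPLIES (x6 IMPLIES x2) = True IMPLIES True = True
x6 IMPLIES x5 = False IMPLIES False = True
x2 IMPLIES x5 = False IMPLIES False = True
(x6 IMPLIES x5) IFF (x2 IMPLIES x5) = True IFF True = True
((x6 IMPLIES x5) IFF (x2 IMPLIES x5)) IMPLIES x2 = True IMPLIES False = False
x6 IMPLIES x5 = False IMPLIES False = True
x6 IMPLIES x2 = False IMPLIES False = True
(x6 IMPLIES x5) IFF (x6 IMPLIES x2) = True IFF True = True
(((x6 IMPLIES x5) IFF (x2 IMPLIES x5)) IMPLIES x2) OR ((x6 IMPLIES x5) IFF (x6 IMPLIES x2)) = False OR True = True
x2 OR ((((x6 IMPLIES x5) IFF (x2 IMPLIES x5)) IMPLIES x2) OR ((x6 IMPLIES x5) IFF (x6 IMPLIES x2))) = False OR True = True
((x5 IMPLIES x2) IMPLIES (x6 IMPLIES x2)) IMPLIES (x2 OR ((((x6 IMPLIES x5) IFF (x2 IMPLIES x5)) IMPLIES x2) OR ((x6 IMPLIES x5) IFF (x6 IMPLIES x2)))) = True IMPLIES True = True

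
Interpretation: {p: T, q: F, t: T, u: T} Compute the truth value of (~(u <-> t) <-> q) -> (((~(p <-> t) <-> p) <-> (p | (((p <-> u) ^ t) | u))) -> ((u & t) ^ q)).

u <-> t = T <-> T = T
~(u <-> t) = ~T = F
~(u <-> t) <-> q = F <-> F = T
p <-> t = T <-> T = T
~(p <-> t) = ~T = F
~(p <-> t) <-> p = F <-> T = F
p <-> u = T <-> T = T
(p <-> u) ^ t = T ^ T = F
((p <-> u) ^ t) | u = F | T = T
p | (((p <-> u) ^ t) | u) = T | T = T
(~(p <-> t) <-> p) <-> (p | (((p <-> u) ^ t) | u)) = F <-> T = F
u & t = T & T = T
(u & t) ^ q = T ^ F = T
((~(p <-> t) <-> p) <-> (p | (((p <-> u) ^ t) | u))) -> ((u & t) ^ q) = F -> T = T
(~(u <-> t) <-> q) -> (((~(p <-> t) <-> p) <-> (p | (((p <-> u) ^ t) | u))) -> ((u & t) ^ q)) = T -> T = T

T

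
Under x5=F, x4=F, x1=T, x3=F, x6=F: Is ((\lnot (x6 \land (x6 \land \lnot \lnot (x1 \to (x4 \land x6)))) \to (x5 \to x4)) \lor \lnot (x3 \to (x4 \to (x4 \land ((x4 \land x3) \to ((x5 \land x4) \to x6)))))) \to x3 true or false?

x4 \land x6 = F \land F = F
x1 \to (x4 \land x6) = T \to F = F
\lnot (x1 \to (x4 \land x6)) = \lnot F = T
\lnot \lnot (x1 \to (x4 \land x6)) = \lnot T = F
x6 \land \lnot \lnot (x1 \to (x4 \land x6)) = F \land F = F
x6 \land (x6 \land \lnot \lnot (x1 \to (x4 \land x6))) = F \land F = F
\lnot (x6 \land (x6 \land \lnot \lnot (x1 \to (x4 \land x6)))) = \lnot F = T
x5 \to x4 = F \to F = T
\lnot (x6 \land (x6 \land \lnot \lnot (x1 \to (x4 \land x6)))) \to (x5 \to x4) = T \to T = T
x4 \land x3 = F \land F = F
x5 \land x4 = F \land F = F
(x5 \land x4) \to x6 = F \to F = T
(x4 \land x3) \to ((x5 \land x4) \to x6) = F \to T = T
x4 \land ((x4 \land x3) \to ((x5 \land x4) \to x6)) = F \land T = F
x4 \to (x4 \land ((x4 \land x3) \to ((x5 \land x4) \to x6))) = F \to F = T
x3 \to (x4 \to (x4 \land ((x4 \land x3) \to ((x5 \land x4) \to x6)))) = F \to T = T
\lnot (x3 \to (x4 \to (x4 \land ((x4 \land x3) \to ((x5 \land x4) \to x6))))) = \lnot T = F
(\lnot (x6 \land (x6 \land \lnot \lnot (x1 \to (x4 \land x6)))) \to (x5 \to x4)) \lor \lnot (x3 \to (x4 \to (x4 \land ((x4 \land x3) \to ((x5 \land x4) \to x6))))) = T \lor F = T
((\lnot (x6 \land (x6 \land \lnot \lnot (x1 \to (x4 \land x6)))) \to (x5 \to x4)) \lor \lnot (x3 \to (x4 \to (x4 \land ((x4 \land x3) \to ((x5 \land x4) \to x6)))))) \to x3 = T \to F = F

F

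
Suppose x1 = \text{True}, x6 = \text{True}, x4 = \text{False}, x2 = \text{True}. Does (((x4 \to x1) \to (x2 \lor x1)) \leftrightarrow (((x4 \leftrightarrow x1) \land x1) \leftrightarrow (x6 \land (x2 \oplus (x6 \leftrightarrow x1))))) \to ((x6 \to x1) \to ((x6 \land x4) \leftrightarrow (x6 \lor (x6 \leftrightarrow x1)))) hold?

Substituting x1=\text{True}, x6=\text{True}, x4=\text{False}, x2=\text{True}:
x4 \to x1 = \text{False} \to \text{True} = \text{True}
x2 \lor x1 = \text{True} \lor \text{True} = \text{True}
(x4 \to x1) \to (x2 \lor x1) = \text{True} \to \text{True} = \text{True}
x4 \leftrightarrow x1 = \text{False} \leftrightarrow \text{True} = \text{False}
(x4 \leftrightarrow x1) \land x1 = \text{False} \land \text{True} = \text{False}
x6 \leftrightarrow x1 = \text{True} \leftrightarrow \text{True} = \text{True}
x2 \oplus (x6 \leftrightarrow x1) = \text{True} \oplus \text{True} = \text{False}
x6 \land (x2 \oplus (x6 \leftrightarrow x1)) = \text{True} \land \text{False} = \text{False}
((x4 \leftrightarrow x1) \land x1) \leftrightarrow (x6 \land (x2 \oplus (x6 \leftrightarrow x1))) = \text{False} \leftrightarrow \text{False} = \text{True}
((x4 \to x1) \to (x2 \lor x1)) \leftrightarrow (((x4 \leftrightarrow x1) \land x1) \leftrightarrow (x6 \land (x2 \oplus (x6 \leftrightarrow x1)))) = \text{True} \leftrightarrow \text{True} = \text{True}
x6 \to x1 = \text{True} \to \text{True} = \text{True}
x6 \land x4 = \text{True} \land \text{False} = \text{False}
x6 \leftrightarrow x1 = \text{True} \leftrightarrow \text{True} = \text{True}
x6 \lor (x6 \leftrightarrow x1) = \text{True} \lor \text{True} = \text{True}
(x6 \land x4) \leftrightarrow (x6 \lor (x6 \leftrightarrow x1)) = \text{False} \leftrightarrow \text{True} = \text{False}
(x6 \to x1) \to ((x6 \land x4) \leftrightarrow (x6 \lor (x6 \leftrightarrow x1))) = \text{True} \to \text{False} = \text{False}
(((x4 \to x1) \to (x2 \lor x1)) \leftrightarrow (((x4 \leftrightarrow x1) \land x1) \leftrightarrow (x6 \land (x2 \oplus (x6 \leftrightarrow x1))))) \to ((x6 \to x1) \to ((x6 \land x4) \leftrightarrow (x6 \lor (x6 \leftrightarrow x1)))) = \text{True} \to \text{False} = \text{False}

\text{False}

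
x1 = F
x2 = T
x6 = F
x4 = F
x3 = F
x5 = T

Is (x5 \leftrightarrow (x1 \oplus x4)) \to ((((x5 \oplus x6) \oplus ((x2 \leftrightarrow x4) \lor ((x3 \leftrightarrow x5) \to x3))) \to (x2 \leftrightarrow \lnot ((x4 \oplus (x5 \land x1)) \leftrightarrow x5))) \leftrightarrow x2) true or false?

x1 \oplus x4 = F \oplus F = F
x5 \leftrightarrow (x1 \oplus x4) = T \leftrightarrow F = F
x5 \oplus x6 = T \oplus F = T
x2 \leftrightarrow x4 = T \leftrightarrow F = F
x3 \leftrightarrow x5 = F \leftrightarrow T = F
(x3 \leftrightarrow x5) \to x3 = F \to F = T
(x2 \leftrightarrow x4) \lor ((x3 \leftrightarrow x5) \to x3) = F \lor T = T
(x5 \oplus x6) \oplus ((x2 \leftrightarrow x4) \lor ((x3 \leftrightarrow x5) \to x3)) = T \oplus T = F
x5 \land x1 = T \land F = F
x4 \oplus (x5 \land x1) = F \oplus F = F
(x4 \oplus (x5 \land x1)) \leftrightarrow x5 = F \leftrightarrow T = F
\lnot ((x4 \oplus (x5 \land x1)) \leftrightarrow x5) = \lnot F = T
x2 \leftrightarrow \lnot ((x4 \oplus (x5 \land x1)) \leftrightarrow x5) = T \leftrightarrow T = T
((x5 \oplus x6) \oplus ((x2 \leftrightarrow x4) \lor ((x3 \leftrightarrow x5) \to x3))) \to (x2 \leftrightarrow \lnot ((x4 \oplus (x5 \land x1)) \leftrightarrow x5)) = F \to T = T
(((x5 \oplus x6) \oplus ((x2 \leftrightarrow x4) \lor ((x3 \leftrightarrow x5) \to x3))) \to (x2 \leftrightarrow \lnot ((x4 \oplus (x5 \land x1)) \leftrightarrow x5))) \leftrightarrow x2 = T \leftrightarrow T = T
(x5 \leftrightarrow (x1 \oplus x4)) \to ((((x5 \oplus x6) \oplus ((x2 \leftrightarrow x4) \lor ((x3 \leftrightarrow x5) \to x3))) \to (x2 \leftrightarrow \lnot ((x4 \oplus (x5 \land x1)) \leftrightarrow x5))) \leftrightarrow x2) = F \to T = T

T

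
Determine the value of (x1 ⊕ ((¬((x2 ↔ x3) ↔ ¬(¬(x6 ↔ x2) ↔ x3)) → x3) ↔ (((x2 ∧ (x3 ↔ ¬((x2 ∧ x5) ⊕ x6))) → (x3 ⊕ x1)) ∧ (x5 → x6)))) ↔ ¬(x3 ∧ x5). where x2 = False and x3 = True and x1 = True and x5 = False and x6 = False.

False

x2 ↔ x3 = False ↔ True = False
x6 ↔ x2 = False ↔ False = True
¬(x6 ↔ x2) = ¬True = False
¬(x6 ↔ x2) ↔ x3 = False ↔ True = False
¬(¬(x6 ↔ x2) ↔ x3) = ¬False = True
(x2 ↔ x3) ↔ ¬(¬(x6 ↔ x2) ↔ x3) = False ↔ True = False
¬((x2 ↔ x3) ↔ ¬(¬(x6 ↔ x2) ↔ x3)) = ¬False = True
¬((x2 ↔ x3) ↔ ¬(¬(x6 ↔ x2) ↔ x3)) → x3 = True → True = True
x2 ∧ x5 = False ∧ False = False
(x2 ∧ x5) ⊕ x6 = False ⊕ False = False
¬((x2 ∧ x5) ⊕ x6) = ¬False = True
x3 ↔ ¬((x2 ∧ x5) ⊕ x6) = True ↔ True = True
x2 ∧ (x3 ↔ ¬((x2 ∧ x5) ⊕ x6)) = False ∧ True = False
x3 ⊕ x1 = True ⊕ True = False
(x2 ∧ (x3 ↔ ¬((x2 ∧ x5) ⊕ x6))) → (x3 ⊕ x1) = False → False = True
x5 → x6 = False → False = True
((x2 ∧ (x3 ↔ ¬((x2 ∧ x5) ⊕ x6))) → (x3 ⊕ x1)) ∧ (x5 → x6) = True ∧ True = True
(¬((x2 ↔ x3) ↔ ¬(¬(x6 ↔ x2) ↔ x3)) → x3) ↔ (((x2 ∧ (x3 ↔ ¬((x2 ∧ x5) ⊕ x6))) → (x3 ⊕ x1)) ∧ (x5 → x6)) = True ↔ True = True
x1 ⊕ ((¬((x2 ↔ x3) ↔ ¬(¬(x6 ↔ x2) ↔ x3)) → x3) ↔ (((x2 ∧ (x3 ↔ ¬((x2 ∧ x5) ⊕ x6))) → (x3 ⊕ x1)) ∧ (x5 → x6))) = True ⊕ True = False
x3 ∧ x5 = True ∧ False = False
¬(x3 ∧ x5) = ¬False = True
(x1 ⊕ ((¬((x2 ↔ x3) ↔ ¬(¬(x6 ↔ x2) ↔ x3)) → x3) ↔ (((x2 ∧ (x3 ↔ ¬((x2 ∧ x5) ⊕ x6))) → (x3 ⊕ x1)) ∧ (x5 → x6)))) ↔ ¬(x3 ∧ x5) = False ↔ True = False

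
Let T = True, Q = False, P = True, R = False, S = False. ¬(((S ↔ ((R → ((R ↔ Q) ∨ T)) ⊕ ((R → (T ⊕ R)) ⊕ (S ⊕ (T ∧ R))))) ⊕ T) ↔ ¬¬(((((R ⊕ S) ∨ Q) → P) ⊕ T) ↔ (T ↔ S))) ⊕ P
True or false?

Substituting T=True, Q=False, P=True, R=False, S=False:
R ↔ Q = False ↔ False = True
(R ↔ Q) ∨ T = True ∨ True = True
R → ((R ↔ Q) ∨ T) = False → True = True
T ⊕ R = True ⊕ False = True
R → (T ⊕ R) = False → True = True
T ∧ R = True ∧ False = False
S ⊕ (T ∧ R) = False ⊕ False = False
(R → (T ⊕ R)) ⊕ (S ⊕ (T ∧ R)) = True ⊕ False = True
(R → ((R ↔ Q) ∨ T)) ⊕ ((R → (T ⊕ R)) ⊕ (S ⊕ (T ∧ R))) = True ⊕ True = False
S ↔ ((R → ((R ↔ Q) ∨ T)) ⊕ ((R → (T ⊕ R)) ⊕ (S ⊕ (T ∧ R)))) = False ↔ False = True
(S ↔ ((R → ((R ↔ Q) ∨ T)) ⊕ ((R → (T ⊕ R)) ⊕ (S ⊕ (T ∧ R))))) ⊕ T = True ⊕ True = False
R ⊕ S = False ⊕ False = False
(R ⊕ S) ∨ Q = False ∨ False = False
((R ⊕ S) ∨ Q) → P = False → True = True
(((R ⊕ S) ∨ Q) → P) ⊕ T = True ⊕ True = False
T ↔ S = True ↔ False = False
((((R ⊕ S) ∨ Q) → P) ⊕ T) ↔ (T ↔ S) = False ↔ False = True
¬(((((R ⊕ S) ∨ Q) → P) ⊕ T) ↔ (T ↔ S)) = ¬True = False
¬¬(((((R ⊕ S) ∨ Q) → P) ⊕ T) ↔ (T ↔ S)) = ¬False = True
((S ↔ ((R → ((R ↔ Q) ∨ T)) ⊕ ((R → (T ⊕ R)) ⊕ (S ⊕ (T ∧ R))))) ⊕ T) ↔ ¬¬(((((R ⊕ S) ∨ Q) → P) ⊕ T) ↔ (T ↔ S)) = False ↔ True = False
¬(((S ↔ ((R → ((R ↔ Q) ∨ T)) ⊕ ((R → (T ⊕ R)) ⊕ (S ⊕ (T ∧ R))))) ⊕ T) ↔ ¬¬(((((R ⊕ S) ∨ Q) → P) ⊕ T) ↔ (T ↔ S))) = ¬False = True
¬(((S ↔ ((R → ((R ↔ Q) ∨ T)) ⊕ ((R → (T ⊕ R)) ⊕ (S ⊕ (T ∧ R))))) ⊕ T) ↔ ¬¬(((((R ⊕ S) ∨ Q) → P) ⊕ T) ↔ (T ↔ S))) ⊕ P = True ⊕ True = False

False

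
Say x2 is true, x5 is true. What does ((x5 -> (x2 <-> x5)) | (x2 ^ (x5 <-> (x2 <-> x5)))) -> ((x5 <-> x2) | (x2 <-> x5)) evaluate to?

True

Substituting x2=True, x5=True:
x2 <-> x5 = True <-> True = True
x5 -> (x2 <-> x5) = True -> True = True
x2 <-> x5 = True <-> True = True
x5 <-> (x2 <-> x5) = True <-> True = True
x2 ^ (x5 <-> (x2 <-> x5)) = True ^ True = False
(x5 -> (x2 <-> x5)) | (x2 ^ (x5 <-> (x2 <-> x5))) = True | False = True
x5 <-> x2 = True <-> True = True
x2 <-> x5 = True <-> True = True
(x5 <-> x2) | (x2 <-> x5) = True | True = True
((x5 -> (x2 <-> x5)) | (x2 ^ (x5 <-> (x2 <-> x5)))) -> ((x5 <-> x2) | (x2 <-> x5)) = True -> True = True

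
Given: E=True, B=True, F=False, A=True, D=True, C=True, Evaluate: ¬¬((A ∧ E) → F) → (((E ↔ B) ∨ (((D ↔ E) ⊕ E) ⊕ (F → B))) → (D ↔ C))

Substituting E=True, B=True, F=False, A=True, D=True, C=True:
A ∧ E = True ∧ True = True
(A ∧ E) → F = True → False = False
¬((A ∧ E) → F) = ¬False = True
¬¬((A ∧ E) → F) = ¬True = False
E ↔ B = True ↔ True = True
D ↔ E = True ↔ True = True
(D ↔ E) ⊕ E = True ⊕ True = False
F → B = False → True = True
((D ↔ E) ⊕ E) ⊕ (F → B) = False ⊕ True = True
(E ↔ B) ∨ (((D ↔ E) ⊕ E) ⊕ (F → B)) = True ∨ True = True
D ↔ C = True ↔ True = True
((E ↔ B) ∨ (((D ↔ E) ⊕ E) ⊕ (F → B))) → (D ↔ C) = True → True = True
¬¬((A ∧ E) → F) → (((E ↔ B) ∨ (((D ↔ E) ⊕ E) ⊕ (F → B))) → (D ↔ C)) = False → True = True

True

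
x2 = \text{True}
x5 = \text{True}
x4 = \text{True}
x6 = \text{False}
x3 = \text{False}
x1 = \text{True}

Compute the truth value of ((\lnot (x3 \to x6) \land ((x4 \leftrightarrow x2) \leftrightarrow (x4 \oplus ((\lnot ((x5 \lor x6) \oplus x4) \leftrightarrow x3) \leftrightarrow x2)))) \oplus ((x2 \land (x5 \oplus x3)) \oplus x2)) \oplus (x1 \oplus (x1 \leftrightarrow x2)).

x3 \to x6 = \text{False} \to \text{False} = \text{True}
\lnot (x3 \to x6) = \lnot \text{True} = \text{False}
x4 \leftrightarrow x2 = \text{True} \leftrightarrow \text{True} = \text{True}
x5 \lor x6 = \text{True} \lor \text{False} = \text{True}
(x5 \lor x6) \oplus x4 = \text{True} \oplus \text{True} = \text{False}
\lnot ((x5 \lor x6) \oplus x4) = \lnot \text{False} = \text{True}
\lnot ((x5 \lor x6) \oplus x4) \leftrightarrow x3 = \text{True} \leftrightarrow \text{False} = \text{False}
(\lnot ((x5 \lor x6) \oplus x4) \leftrightarrow x3) \leftrightarrow x2 = \text{False} \leftrightarrow \text{True} = \text{False}
x4 \oplus ((\lnot ((x5 \lor x6) \oplus x4) \leftrightarrow x3) \leftrightarrow x2) = \text{True} \oplus \text{False} = \text{True}
(x4 \leftrightarrow x2) \leftrightarrow (x4 \oplus ((\lnot ((x5 \lor x6) \oplus x4) \leftrightarrow x3) \leftrightarrow x2)) = \text{True} \leftrightarrow \text{True} = \text{True}
\lnot (x3 \to x6) \land ((x4 \leftrightarrow x2) \leftrightarrow (x4 \oplus ((\lnot ((x5 \lor x6) \oplus x4) \leftrightarrow x3) \leftrightarrow x2))) = \text{False} \land \text{True} = \text{False}
x5 \oplus x3 = \text{True} \oplus \text{False} = \text{True}
x2 \land (x5 \oplus x3) = \text{True} \land \text{True} = \text{True}
(x2 \land (x5 \oplus x3)) \oplus x2 = \text{True} \oplus \text{True} = \text{False}
(\lnot (x3 \to x6) \land ((x4 \leftrightarrow x2) \leftrightarrow (x4 \oplus ((\lnot ((x5 \lor x6) \oplus x4) \leftrightarrow x3) \leftrightarrow x2)))) \oplus ((x2 \land (x5 \oplus x3)) \oplus x2) = \text{False} \oplus \text{False} = \text{False}
x1 \leftrightarrow x2 = \text{True} \leftrightarrow \text{True} = \text{True}
x1 \oplus (x1 \leftrightarrow x2) = \text{True} \oplus \text{True} = \text{False}
((\lnot (x3 \to x6) \land ((x4 \leftrightarrow x2) \leftrightarrow (x4 \oplus ((\lnot ((x5 \lor x6) \oplus x4) \leftrightarrow x3) \leftrightarrow x2)))) \oplus ((x2 \land (x5 \oplus x3)) \oplus x2)) \oplus (x1 \oplus (x1 \leftrightarrow x2)) = \text{False} \oplus \text{False} = \text{False}

\text{False}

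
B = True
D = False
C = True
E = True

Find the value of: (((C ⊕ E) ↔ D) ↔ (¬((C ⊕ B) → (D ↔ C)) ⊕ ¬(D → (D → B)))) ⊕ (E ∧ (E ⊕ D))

C ⊕ E = True ⊕ True = False
(C ⊕ E) ↔ D = False ↔ False = True
C ⊕ B = True ⊕ True = False
D ↔ C = False ↔ True = False
(C ⊕ B) → (D ↔ C) = False → False = True
¬((C ⊕ B) → (D ↔ C)) = ¬True = False
D → B = False → True = True
D → (D → B) = False → True = True
¬(D → (D → B)) = ¬True = False
¬((C ⊕ B) → (D ↔ C)) ⊕ ¬(D → (D → B)) = False ⊕ False = False
((C ⊕ E) ↔ D) ↔ (¬((C ⊕ B) → (D ↔ C)) ⊕ ¬(D → (D → B))) = True ↔ False = False
E ⊕ D = True ⊕ False = True
E ∧ (E ⊕ D) = True ∧ True = True
(((C ⊕ E) ↔ D) ↔ (¬((C ⊕ B) → (D ↔ C)) ⊕ ¬(D → (D → B)))) ⊕ (E ∧ (E ⊕ D)) = False ⊕ True = True

True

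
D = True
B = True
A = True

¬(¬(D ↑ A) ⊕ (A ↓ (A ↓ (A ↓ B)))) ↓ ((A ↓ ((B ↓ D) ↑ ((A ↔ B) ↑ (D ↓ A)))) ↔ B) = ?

True

D ↑ A = True ↑ True = False
¬(D ↑ A) = ¬False = True
A ↓ B = True ↓ True = False
A ↓ (A ↓ B) = True ↓ False = False
A ↓ (A ↓ (A ↓ B)) = True ↓ False = False
¬(D ↑ A) ⊕ (A ↓ (A ↓ (A ↓ B))) = True ⊕ False = True
¬(¬(D ↑ A) ⊕ (A ↓ (A ↓ (A ↓ B)))) = ¬True = False
B ↓ D = True ↓ True = False
A ↔ B = True ↔ True = True
D ↓ A = True ↓ True = False
(A ↔ B) ↑ (D ↓ A) = True ↑ False = True
(B ↓ D) ↑ ((A ↔ B) ↑ (D ↓ A)) = False ↑ True = True
A ↓ ((B ↓ D) ↑ ((A ↔ B) ↑ (D ↓ A))) = True ↓ True = False
(A ↓ ((B ↓ D) ↑ ((A ↔ B) ↑ (D ↓ A)))) ↔ B = False ↔ True = False
¬(¬(D ↑ A) ⊕ (A ↓ (A ↓ (A ↓ B)))) ↓ ((A ↓ ((B ↓ D) ↑ ((A ↔ B) ↑ (D ↓ A)))) ↔ B) = False ↓ False = True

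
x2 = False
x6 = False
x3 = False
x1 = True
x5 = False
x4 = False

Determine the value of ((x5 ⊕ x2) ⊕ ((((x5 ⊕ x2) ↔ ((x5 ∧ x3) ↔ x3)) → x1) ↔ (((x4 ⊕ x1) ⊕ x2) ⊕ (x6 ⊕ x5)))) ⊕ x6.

Substituting x2=False, x6=False, x3=False, x1=True, x5=False, x4=False:
x5 ⊕ x2 = False ⊕ False = False
x5 ⊕ x2 = False ⊕ False = False
x5 ∧ x3 = False ∧ False = False
(x5 ∧ x3) ↔ x3 = False ↔ False = True
(x5 ⊕ x2) ↔ ((x5 ∧ x3) ↔ x3) = False ↔ True = False
((x5 ⊕ x2) ↔ ((x5 ∧ x3) ↔ x3)) → x1 = False → True = True
x4 ⊕ x1 = False ⊕ True = True
(x4 ⊕ x1) ⊕ x2 = True ⊕ False = True
x6 ⊕ x5 = False ⊕ False = False
((x4 ⊕ x1) ⊕ x2) ⊕ (x6 ⊕ x5) = True ⊕ False = True
(((x5 ⊕ x2) ↔ ((x5 ∧ x3) ↔ x3)) → x1) ↔ (((x4 ⊕ x1) ⊕ x2) ⊕ (x6 ⊕ x5)) = True ↔ True = True
(x5 ⊕ x2) ⊕ ((((x5 ⊕ x2) ↔ ((x5 ∧ x3) ↔ x3)) → x1) ↔ (((x4 ⊕ x1) ⊕ x2) ⊕ (x6 ⊕ x5))) = False ⊕ True = True
((x5 ⊕ x2) ⊕ ((((x5 ⊕ x2) ↔ ((x5 ∧ x3) ↔ x3)) → x1) ↔ (((x4 ⊕ x1) ⊕ x2) ⊕ (x6 ⊕ x5)))) ⊕ x6 = True ⊕ False = True

True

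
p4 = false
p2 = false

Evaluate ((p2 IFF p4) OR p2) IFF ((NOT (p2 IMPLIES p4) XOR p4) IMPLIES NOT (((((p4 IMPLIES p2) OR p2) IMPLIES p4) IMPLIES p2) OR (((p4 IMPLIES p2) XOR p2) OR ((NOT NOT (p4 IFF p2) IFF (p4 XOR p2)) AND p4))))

true

Substituting p4=false, p2=false:
p2 IFF p4 = false IFF false = true
(p2 IFF p4) OR p2 = true OR false = true
p2 IMPLIES p4 = false IMPLIES false = true
NOT (p2 IMPLIES p4) = NOT true = false
NOT (p2 IMPLIES p4) XOR p4 = false XOR false = false
p4 IMPLIES p2 = false IMPLIES false = true
(p4 IMPLIES p2) OR p2 = true OR false = true
((p4 IMPLIES p2) OR p2) IMPLIES p4 = true IMPLIES false = false
(((p4 IMPLIES p2) OR p2) IMPLIES p4) IMPLIES p2 = false IMPLIES false = true
p4 IMPLIES p2 = false IMPLIES false = true
(p4 IMPLIES p2) XOR p2 = true XOR false = true
p4 IFF p2 = false IFF false = true
NOT (p4 IFF p2) = NOT true = false
NOT NOT (p4 IFF p2) = NOT false = true
p4 XOR p2 = false XOR false = false
NOT NOT (p4 IFF p2) IFF (p4 XOR p2) = true IFF false = false
(NOT NOT (p4 IFF p2) IFF (p4 XOR p2)) AND p4 = false AND false = false
((p4 IMPLIES p2) XOR p2) OR ((NOT NOT (p4 IFF p2) IFF (p4 XOR p2)) AND p4) = true OR false = true
((((p4 IMPLIES p2) OR p2) IMPLIES p4) IMPLIES p2) OR (((p4 IMPLIES p2) XOR p2) OR ((NOT NOT (p4 IFF p2) IFF (p4 XOR p2)) AND p4)) = true OR true = true
NOT (((((p4 IMPLIES p2) OR p2) IMPLIES p4) IMPLIES p2) OR (((p4 IMPLIES p2) XOR p2) OR ((NOT NOT (p4 IFF p2) IFF (p4 XOR p2)) AND p4))) = NOT true = false
(NOT (p2 IMPLIES p4) XOR p4) IMPLIES NOT (((((p4 IMPLIES p2) OR p2) IMPLIES p4) IMPLIES p2) OR (((p4 IMPLIES p2) XOR p2) OR ((NOT NOT (p4 IFF p2) IFF (p4 XOR p2)) AND p4))) = false IMPLIES false = true
((p2 IFF p4) OR p2) IFF ((NOT (p2 IMPLIES p4) XOR p4) IMPLIES NOT (((((p4 IMPLIES p2) OR p2) IMPLIES p4) IMPLIES p2) OR (((p4 IMPLIES p2) XOR p2) OR ((NOT NOT (p4 IFF p2) IFF (p4 XOR p2)) AND p4)))) = true IFF true = true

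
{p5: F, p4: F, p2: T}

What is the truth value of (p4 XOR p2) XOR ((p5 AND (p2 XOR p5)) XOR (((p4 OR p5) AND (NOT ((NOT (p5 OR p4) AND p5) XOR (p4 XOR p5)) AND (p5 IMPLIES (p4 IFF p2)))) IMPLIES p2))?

p4 XOR p2 = F XOR T = T
p2 XOR p5 = T XOR F = T
p5 AND (p2 XOR p5) = F AND T = F
p4 OR p5 = F OR F = F
p5 OR p4 = F OR F = F
NOT (p5 OR p4) = NOT F = T
NOT (p5 OR p4) AND p5 = T AND F = F
p4 XOR p5 = F XOR F = F
(NOT (p5 OR p4) AND p5) XOR (p4 XOR p5) = F XOR F = F
NOT ((NOT (p5 OR p4) AND p5) XOR (p4 XOR p5)) = NOT F = T
p4 IFF p2 = F IFF T = F
p5 IMPLIES (p4 IFF p2) = F IMPLIES F = T
NOT ((NOT (p5 OR p4) AND p5) XOR (p4 XOR p5)) AND (p5 IMPLIES (p4 IFF p2)) = T AND T = T
(p4 OR p5) AND (NOT ((NOT (p5 OR p4) AND p5) XOR (p4 XOR p5)) AND (p5 IMPLIES (p4 IFF p2))) = F AND T = F
((p4 OR p5) AND (NOT ((NOT (p5 OR p4) AND p5) XOR (p4 XOR p5)) AND (p5 IMPLIES (p4 IFF p2)))) IMPLIES p2 = F IMPLIES T = T
(p5 AND (p2 XOR p5)) XOR (((p4 OR p5) AND (NOT ((NOT (p5 OR p4) AND p5) XOR (p4 XOR p5)) AND (p5 IMPLIES (p4 IFF p2)))) IMPLIES p2) = F XOR T = T
(p4 XOR p2) XOR ((p5 AND (p2 XOR p5)) XOR (((p4 OR p5) AND (NOT ((NOT (p5 OR p4) AND p5) XOR (p4 XOR p5)) AND (p5 IMPLIES (p4 IFF p2)))) IMPLIES p2)) = T XOR T = F

F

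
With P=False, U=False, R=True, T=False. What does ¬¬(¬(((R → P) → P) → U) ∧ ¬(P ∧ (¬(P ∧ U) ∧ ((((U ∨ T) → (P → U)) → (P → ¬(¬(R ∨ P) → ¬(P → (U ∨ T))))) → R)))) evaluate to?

Substituting P=False, U=False, R=True, T=False:
R → P = True → False = False
(R → P) → P = False → False = True
((R → P) → P) → U = True → False = False
¬(((R → P) → P) → U) = ¬False = True
P ∧ U = False ∧ False = False
¬(P ∧ U) = ¬False = True
U ∨ T = False ∨ False = False
P → U = False → False = True
(U ∨ T) → (P → U) = False → True = True
R ∨ P = True ∨ False = True
¬(R ∨ P) = ¬True = False
U ∨ T = False ∨ False = False
P → (U ∨ T) = False → False = True
¬(P → (U ∨ T)) = ¬True = False
¬(R ∨ P) → ¬(P → (U ∨ T)) = False → False = True
¬(¬(R ∨ P) → ¬(P → (U ∨ T))) = ¬True = False
P → ¬(¬(R ∨ P) → ¬(P → (U ∨ T))) = False → False = True
((U ∨ T) → (P → U)) → (P → ¬(¬(R ∨ P) → ¬(P → (U ∨ T)))) = True → True = True
(((U ∨ T) → (P → U)) → (P → ¬(¬(R ∨ P) → ¬(P → (U ∨ T))))) → R = True → True = True
¬(P ∧ U) ∧ ((((U ∨ T) → (P → U)) → (P → ¬(¬(R ∨ P) → ¬(P → (U ∨ T))))) → R) = True ∧ True = True
P ∧ (¬(P ∧ U) ∧ ((((U ∨ T) → (P → U)) → (P → ¬(¬(R ∨ P) → ¬(P → (U ∨ T))))) → R)) = False ∧ True = False
¬(P ∧ (¬(P ∧ U) ∧ ((((U ∨ T) → (P → U)) → (P → ¬(¬(R ∨ P) → ¬(P → (U ∨ T))))) → R))) = ¬False = True
¬(((R → P) → P) → U) ∧ ¬(P ∧ (¬(P ∧ U) ∧ ((((U ∨ T) → (P → U)) → (P → ¬(¬(R ∨ P) → ¬(P → (U ∨ T))))) → R))) = True ∧ True = True
¬(¬(((R → P) → P) → U) ∧ ¬(P ∧ (¬(P ∧ U) ∧ ((((U ∨ T) → (P → U)) → (P → ¬(¬(R ∨ P) → ¬(P → (U ∨ T))))) → R)))) = ¬True = False
¬¬(¬(((R → P) → P) → U) ∧ ¬(P ∧ (¬(P ∧ U) ∧ ((((U ∨ T) → (P → U)) → (P → ¬(¬(R ∨ P) → ¬(P → (U ∨ T))))) → R)))) = ¬False = True

True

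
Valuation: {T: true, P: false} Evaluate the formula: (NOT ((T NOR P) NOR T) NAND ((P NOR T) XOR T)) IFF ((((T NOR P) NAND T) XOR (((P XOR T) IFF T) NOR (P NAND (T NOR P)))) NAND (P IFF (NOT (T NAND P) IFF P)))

false

Substituting T=true, P=false:
T NOR P = true NOR false = false
(T NOR P) NOR T = false NOR true = false
NOT ((T NOR P) NOR T) = NOT false = true
P NOR T = false NOR true = false
(P NOR T) XOR T = false XOR true = true
NOT ((T NOR P) NOR T) NAND ((P NOR T) XOR T) = true NAND true = false
T NOR P = true NOR false = false
(T NOR P) NAND T = false NAND true = true
P XOR T = false XOR true = true
(P XOR T) IFF T = true IFF true = true
T NOR P = true NOR false = false
P NAND (T NOR P) = false NAND false = true
((P XOR T) IFF T) NOR (P NAND (T NOR P)) = true NOR true = false
((T NOR P) NAND T) XOR (((P XOR T) IFF T) NOR (P NAND (T NOR P))) = true XOR false = true
T NAND P = true NAND false = true
NOT (T NAND P) = NOT true = false
NOT (T NAND P) IFF P = false IFF false = true
P IFF (NOT (T NAND P) IFF P) = false IFF true = false
(((T NOR P) NAND T) XOR (((P XOR T) IFF T) NOR (P NAND (T NOR P)))) NAND (P IFF (NOT (T NAND P) IFF P)) = true NAND false = true
(NOT ((T NOR P) NOR T) NAND ((P NOR T) XOR T)) IFF ((((T NOR P) NAND T) XOR (((P XOR T) IFF T) NOR (P NAND (T NOR P)))) NAND (P IFF (NOT (T NAND P) IFF P))) = false IFF true = false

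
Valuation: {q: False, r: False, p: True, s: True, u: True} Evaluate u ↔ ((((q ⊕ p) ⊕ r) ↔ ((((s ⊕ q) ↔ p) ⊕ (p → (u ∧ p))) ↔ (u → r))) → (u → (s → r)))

q ⊕ p = False ⊕ True = True
(q ⊕ p) ⊕ r = True ⊕ False = True
s ⊕ q = True ⊕ False = True
(s ⊕ q) ↔ p = True ↔ True = True
u ∧ p = True ∧ True = True
p → (u ∧ p) = True → True = True
((s ⊕ q) ↔ p) ⊕ (p → (u ∧ p)) = True ⊕ True = False
u → r = True → False = False
(((s ⊕ q) ↔ p) ⊕ (p → (u ∧ p))) ↔ (u → r) = False ↔ False = True
((q ⊕ p) ⊕ r) ↔ ((((s ⊕ q) ↔ p) ⊕ (p → (u ∧ p))) ↔ (u → r)) = True ↔ True = True
s → r = True → False = False
u → (s → r) = True → False = False
(((q ⊕ p) ⊕ r) ↔ ((((s ⊕ q) ↔ p) ⊕ (p → (u ∧ p))) ↔ (u → r))) → (u → (s → r)) = True → False = False
u ↔ ((((q ⊕ p) ⊕ r) ↔ ((((s ⊕ q) ↔ p) ⊕ (p → (u ∧ p))) ↔ (u → r))) → (u → (s → r))) = True ↔ False = False

False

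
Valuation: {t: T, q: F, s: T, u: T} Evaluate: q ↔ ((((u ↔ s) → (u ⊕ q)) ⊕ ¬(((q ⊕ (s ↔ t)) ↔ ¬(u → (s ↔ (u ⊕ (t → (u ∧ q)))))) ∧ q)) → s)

F

u ↔ s = T ↔ T = T
u ⊕ q = T ⊕ F = T
(u ↔ s) → (u ⊕ q) = T → T = T
s ↔ t = T ↔ T = T
q ⊕ (s ↔ t) = F ⊕ T = T
u ∧ q = T ∧ F = F
t → (u ∧ q) = T → F = F
u ⊕ (t → (u ∧ q)) = T ⊕ F = T
s ↔ (u ⊕ (t → (u ∧ q))) = T ↔ T = T
u → (s ↔ (u ⊕ (t → (u ∧ q)))) = T → T = T
¬(u → (s ↔ (u ⊕ (t → (u ∧ q))))) = ¬T = F
(q ⊕ (s ↔ t)) ↔ ¬(u → (s ↔ (u ⊕ (t → (u ∧ q))))) = T ↔ F = F
((q ⊕ (s ↔ t)) ↔ ¬(u → (s ↔ (u ⊕ (t → (u ∧ q)))))) ∧ q = F ∧ F = F
¬(((q ⊕ (s ↔ t)) ↔ ¬(u → (s ↔ (u ⊕ (t → (u ∧ q)))))) ∧ q) = ¬F = T
((u ↔ s) → (u ⊕ q)) ⊕ ¬(((q ⊕ (s ↔ t)) ↔ ¬(u → (s ↔ (u ⊕ (t → (u ∧ q)))))) ∧ q) = T ⊕ T = F
(((u ↔ s) → (u ⊕ q)) ⊕ ¬(((q ⊕ (s ↔ t)) ↔ ¬(u → (s ↔ (u ⊕ (t → (u ∧ q)))))) ∧ q)) → s = F → T = T
q ↔ ((((u ↔ s) → (u ⊕ q)) ⊕ ¬(((q ⊕ (s ↔ t)) ↔ ¬(u → (s ↔ (u ⊕ (t → (u ∧ q)))))) ∧ q)) → s) = F ↔ T = F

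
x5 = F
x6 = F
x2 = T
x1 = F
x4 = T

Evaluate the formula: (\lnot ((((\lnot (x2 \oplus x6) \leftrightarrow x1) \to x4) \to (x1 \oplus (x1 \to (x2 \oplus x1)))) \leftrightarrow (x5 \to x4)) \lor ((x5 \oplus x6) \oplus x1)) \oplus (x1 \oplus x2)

x2 \oplus x6 = T \oplus F = T
\lnot (x2 \oplus x6) = \lnot T = F
\lnot (x2 \oplus x6) \leftrightarrow x1 = F \leftrightarrow F = T
(\lnot (x2 \oplus x6) \leftrightarrow x1) \to x4 = T \to T = T
x2 \oplus x1 = T \oplus F = T
x1 \to (x2 \oplus x1) = F \to T = T
x1 \oplus (x1 \to (x2 \oplus x1)) = F \oplus T = T
((\lnot (x2 \oplus x6) \leftrightarrow x1) \to x4) \to (x1 \oplus (x1 \to (x2 \oplus x1))) = T \to T = T
x5 \to x4 = F \to T = T
(((\lnot (x2 \oplus x6) \leftrightarrow x1) \to x4) \to (x1 \oplus (x1 \to (x2 \oplus x1)))) \leftrightarrow (x5 \to x4) = T \leftrightarrow T = T
\lnot ((((\lnot (x2 \oplus x6) \leftrightarrow x1) \to x4) \to (x1 \oplus (x1 \to (x2 \oplus x1)))) \leftrightarrow (x5 \to x4)) = \lnot T = F
x5 \oplus x6 = F \oplus F = F
(x5 \oplus x6) \oplus x1 = F \oplus F = F
\lnot ((((\lnot (x2 \oplus x6) \leftrightarrow x1) \to x4) \to (x1 \oplus (x1 \to (x2 \oplus x1)))) \leftrightarrow (x5 \to x4)) \lor ((x5 \oplus x6) \oplus x1) = F \lor F = F
x1 \oplus x2 = F \oplus T = T
(\lnot ((((\lnot (x2 \oplus x6) \leftrightarrow x1) \to x4) \to (x1 \oplus (x1 \to (x2 \oplus x1)))) \leftrightarrow (x5 \to x4)) \lor ((x5 \oplus x6) \oplus x1)) \oplus (x1 \oplus x2) = F \oplus T = T

T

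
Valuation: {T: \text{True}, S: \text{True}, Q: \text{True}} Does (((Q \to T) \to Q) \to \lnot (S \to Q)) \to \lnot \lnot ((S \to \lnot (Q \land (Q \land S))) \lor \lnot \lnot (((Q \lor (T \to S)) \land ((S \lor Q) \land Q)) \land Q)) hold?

Q \to T = \text{True} \to \text{True} = \text{True}
(Q \to T) \to Q = \text{True} \to \text{True} = \text{True}
S \to Q = \text{True} \to \text{True} = \text{True}
\lnot (S \to Q) = \lnot \text{True} = \text{False}
((Q \to T) \to Q) \to \lnot (S \to Q) = \text{True} \to \text{False} = \text{False}
Q \land S = \text{True} \land \text{True} = \text{True}
Q \land (Q \land S) = \text{True} \land \text{True} = \text{True}
\lnot (Q \land (Q \land S)) = \lnot \text{True} = \text{False}
S \to \lnot (Q \land (Q \land S)) = \text{True} \to \text{False} = \text{False}
T \to S = \text{True} \to \text{True} = \text{True}
Q \lor (T \to S) = \text{True} \lor \text{True} = \text{True}
S \lor Q = \text{True} \lor \text{True} = \text{True}
(S \lor Q) \land Q = \text{True} \land \text{True} = \text{True}
(Q \lor (T \to S)) \land ((S \lor Q) \land Q) = \text{True} \land \text{True} = \text{True}
((Q \lor (T \to S)) \land ((S \lor Q) \land Q)) \land Q = \text{True} \land \text{True} = \text{True}
\lnot (((Q \lor (T \to S)) \land ((S \lor Q) \land Q)) \land Q) = \lnot \text{True} = \text{False}
\lnot \lnot (((Q \lor (T \to S)) \land ((S \lor Q) \land Q)) \land Q) = \lnot \text{False} = \text{True}
(S \to \lnot (Q \land (Q \land S))) \lor \lnot \lnot (((Q \lor (T \to S)) \land ((S \lor Q) \land Q)) \land Q) = \text{False} \lor \text{True} = \text{True}
\lnot ((S \to \lnot (Q \land (Q \land S))) \lor \lnot \lnot (((Q \lor (T \to S)) \land ((S \lor Q) \land Q)) \land Q)) = \lnot \text{True} = \text{False}
\lnot \lnot ((S \to \lnot (Q \land (Q \land S))) \lor \lnot \lnot (((Q \lor (T \to S)) \land ((S \lor Q) \land Q)) \land Q)) = \lnot \text{False} = \text{True}
(((Q \to T) \to Q) \to \lnot (S \to Q)) \to \lnot \lnot ((S \to \lnot (Q \land (Q \land S))) \lor \lnot \lnot (((Q \lor (T \to S)) \land ((S \lor Q) \land Q)) \land Q)) = \text{False} \to \text{True} = \text{True}

\text{True}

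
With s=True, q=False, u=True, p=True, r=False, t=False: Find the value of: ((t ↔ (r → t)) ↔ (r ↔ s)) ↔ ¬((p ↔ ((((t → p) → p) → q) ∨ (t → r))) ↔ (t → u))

False

Substituting s=True, q=False, u=True, p=True, r=False, t=False:
r → t = False → False = True
t ↔ (r → t) = False ↔ True = False
r ↔ s = False ↔ True = False
(t ↔ (r → t)) ↔ (r ↔ s) = False ↔ False = True
t → p = False → True = True
(t → p) → p = True → True = True
((t → p) → p) → q = True → False = False
t → r = False → False = True
(((t → p) → p) → q) ∨ (t → r) = False ∨ True = True
p ↔ ((((t → p) → p) → q) ∨ (t → r)) = True ↔ True = True
t → u = False → True = True
(p ↔ ((((t → p) → p) → q) ∨ (t → r))) ↔ (t → u) = True ↔ True = True
¬((p ↔ ((((t → p) → p) → q) ∨ (t → r))) ↔ (t → u)) = ¬True = False
((t ↔ (r → t)) ↔ (r ↔ s)) ↔ ¬((p ↔ ((((t → p) → p) → q) ∨ (t → r))) ↔ (t → u)) = True ↔ False = False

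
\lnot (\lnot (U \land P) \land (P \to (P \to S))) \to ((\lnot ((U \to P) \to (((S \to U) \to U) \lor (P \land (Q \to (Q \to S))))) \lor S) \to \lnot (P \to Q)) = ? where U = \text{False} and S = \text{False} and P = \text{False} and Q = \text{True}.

\text{True}

Substituting U=\text{False}, S=\text{False}, P=\text{False}, Q=\text{True}:
U \land P = \text{False} \land \text{False} = \text{False}
\lnot (U \land P) = \lnot \text{False} = \text{True}
P \to S = \text{False} \to \text{False} = \text{True}
P \to (P \to S) = \text{False} \to \text{True} = \text{True}
\lnot (U \land P) \land (P \to (P \to S)) = \text{True} \land \text{True} = \text{True}
\lnot (\lnot (U \land P) \land (P \to (P \to S))) = \lnot \text{True} = \text{False}
U \to P = \text{False} \to \text{False} = \text{True}
S \to U = \text{False} \to \text{False} = \text{True}
(S \to U) \to U = \text{True} \to \text{False} = \text{False}
Q \to S = \text{True} \to \text{False} = \text{False}
Q \to (Q \to S) = \text{True} \to \text{False} = \text{False}
P \land (Q \to (Q \to S)) = \text{False} \land \text{False} = \text{False}
((S \to U) \to U) \lor (P \land (Q \to (Q \to S))) = \text{False} \lor \text{False} = \text{False}
(U \to P) \to (((S \to U) \to U) \lor (P \land (Q \to (Q \to S)))) = \text{True} \to \text{False} = \text{False}
\lnot ((U \to P) \to (((S \to U) \to U) \lor (P \land (Q \to (Q \to S))))) = \lnot \text{False} = \text{True}
\lnot ((U \to P) \to (((S \to U) \to U) \lor (P \land (Q \to (Q \to S))))) \lor S = \text{True} \lor \text{False} = \text{True}
P \to Q = \text{False} \to \text{True} = \text{True}
\lnot (P \to Q) = \lnot \text{True} = \text{False}
(\lnot ((U \to P) \to (((S \to U) \to U) \lor (P \land (Q \to (Q \to S))))) \lor S) \to \lnot (P \to Q) = \text{True} \to \text{False} = \text{False}
\lnot (\lnot (U \land P) \land (P \to (P \to S))) \to ((\lnot ((U \to P) \to (((S \to U) \to U) \lor (P \land (Q \to (Q \to S))))) \lor S) \to \lnot (P \to Q)) = \text{False} \to \text{False} = \text{True}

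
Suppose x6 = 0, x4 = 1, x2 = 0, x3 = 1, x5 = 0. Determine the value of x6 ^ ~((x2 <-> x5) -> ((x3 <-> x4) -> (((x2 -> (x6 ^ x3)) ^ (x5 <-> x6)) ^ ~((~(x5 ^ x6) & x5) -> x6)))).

1

Substituting x6=0, x4=1, x2=0, x3=1, x5=0:
x2 <-> x5 = 0 <-> 0 = 1
x3 <-> x4 = 1 <-> 1 = 1
x6 ^ x3 = 0 ^ 1 = 1
x2 -> (x6 ^ x3) = 0 -> 1 = 1
x5 <-> x6 = 0 <-> 0 = 1
(x2 -> (x6 ^ x3)) ^ (x5 <-> x6) = 1 ^ 1 = 0
x5 ^ x6 = 0 ^ 0 = 0
~(x5 ^ x6) = ~0 = 1
~(x5 ^ x6) & x5 = 1 & 0 = 0
(~(x5 ^ x6) & x5) -> x6 = 0 -> 0 = 1
~((~(x5 ^ x6) & x5) -> x6) = ~1 = 0
((x2 -> (x6 ^ x3)) ^ (x5 <-> x6)) ^ ~((~(x5 ^ x6) & x5) -> x6) = 0 ^ 0 = 0
(x3 <-> x4) -> (((x2 -> (x6 ^ x3)) ^ (x5 <-> x6)) ^ ~((~(x5 ^ x6) & x5) -> x6)) = 1 -> 0 = 0
(x2 <-> x5) -> ((x3 <-> x4) -> (((x2 -> (x6 ^ x3)) ^ (x5 <-> x6)) ^ ~((~(x5 ^ x6) & x5) -> x6))) = 1 -> 0 = 0
~((x2 <-> x5) -> ((x3 <-> x4) -> (((x2 -> (x6 ^ x3)) ^ (x5 <-> x6)) ^ ~((~(x5 ^ x6) & x5) -> x6)))) = ~0 = 1
x6 ^ ~((x2 <-> x5) -> ((x3 <-> x4) -> (((x2 -> (x6 ^ x3)) ^ (x5 <-> x6)) ^ ~((~(x5 ^ x6) & x5) -> x6)))) = 0 ^ 1 = 1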